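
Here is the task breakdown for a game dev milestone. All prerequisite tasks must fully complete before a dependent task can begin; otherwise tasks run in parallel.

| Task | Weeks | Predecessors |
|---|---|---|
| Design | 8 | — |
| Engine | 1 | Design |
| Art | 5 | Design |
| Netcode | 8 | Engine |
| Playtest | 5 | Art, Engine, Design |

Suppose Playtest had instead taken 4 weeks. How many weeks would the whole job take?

17

Actual critical path: Design→Art→Playtest = 8+5+5 = 18 ⇒ 18 weeks.
Playtest lies on that path, so at 4 weeks the path becomes 17 weeks.
Now Design→Engine→Netcode = 8+1+8 = 17 is longest, so the finish becomes 17 weeks.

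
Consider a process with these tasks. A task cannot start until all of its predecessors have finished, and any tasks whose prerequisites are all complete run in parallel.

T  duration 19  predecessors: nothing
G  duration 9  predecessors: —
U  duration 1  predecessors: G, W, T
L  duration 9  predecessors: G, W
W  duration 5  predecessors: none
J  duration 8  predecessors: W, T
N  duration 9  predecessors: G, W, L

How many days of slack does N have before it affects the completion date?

The longest chain is T→J = 19+8 = 27; overall finish 27 days.
N finishes as early as 27 and must finish by 27.
So N can slip 27 − 27 = 0 days.

0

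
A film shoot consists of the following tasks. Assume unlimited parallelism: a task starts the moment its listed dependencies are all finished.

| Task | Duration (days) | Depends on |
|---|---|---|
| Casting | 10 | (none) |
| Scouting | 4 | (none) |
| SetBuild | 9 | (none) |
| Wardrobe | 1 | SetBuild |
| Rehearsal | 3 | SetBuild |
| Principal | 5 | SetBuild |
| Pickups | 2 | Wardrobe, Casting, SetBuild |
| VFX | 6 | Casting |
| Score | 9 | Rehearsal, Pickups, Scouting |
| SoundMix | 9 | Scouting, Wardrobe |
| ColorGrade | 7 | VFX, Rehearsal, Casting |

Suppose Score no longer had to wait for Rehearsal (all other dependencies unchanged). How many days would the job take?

Original critical path: Casting→VFX→ColorGrade = 10+6+7 = 23 ⇒ 23 days.
Dropping Rehearsal→Score doesn't change Score's earliest start (12); another predecessor still binds.
New critical path: Casting→VFX→ColorGrade = 10+6+7 = 23 ⇒ 23 days.

23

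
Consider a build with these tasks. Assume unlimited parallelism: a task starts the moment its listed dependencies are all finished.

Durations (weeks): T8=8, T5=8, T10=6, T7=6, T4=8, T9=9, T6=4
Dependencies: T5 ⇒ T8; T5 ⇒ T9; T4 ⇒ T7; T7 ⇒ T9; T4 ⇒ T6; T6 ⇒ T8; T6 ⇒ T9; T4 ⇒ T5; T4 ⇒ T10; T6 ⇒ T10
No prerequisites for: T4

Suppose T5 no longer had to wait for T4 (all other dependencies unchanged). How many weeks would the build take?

With the dependency in place, T4→T5→T9 = 8+8+9 = 25 sets the finish at 25 weeks.
Without T4→T5, T5's earliest start moves from 8 to 0.
After: T4→T7→T9 = 8+6+9 = 23 → 23 weeks.

23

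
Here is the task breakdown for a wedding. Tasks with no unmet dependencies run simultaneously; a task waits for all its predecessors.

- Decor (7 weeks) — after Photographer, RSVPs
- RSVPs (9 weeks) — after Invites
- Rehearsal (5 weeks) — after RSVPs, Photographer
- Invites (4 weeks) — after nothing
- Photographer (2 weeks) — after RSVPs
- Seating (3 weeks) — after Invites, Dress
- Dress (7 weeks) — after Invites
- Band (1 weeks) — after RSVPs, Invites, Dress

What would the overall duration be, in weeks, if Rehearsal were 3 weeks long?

22

Critical path before the change: Invites→RSVPs→Photographer→Decor = 4+9+2+7 = 22 giving 22 weeks.
The longest path through Rehearsal is only 20 weeks, so Rehearsal has float 2.
No other chain overtakes it, so the finish is 22 weeks.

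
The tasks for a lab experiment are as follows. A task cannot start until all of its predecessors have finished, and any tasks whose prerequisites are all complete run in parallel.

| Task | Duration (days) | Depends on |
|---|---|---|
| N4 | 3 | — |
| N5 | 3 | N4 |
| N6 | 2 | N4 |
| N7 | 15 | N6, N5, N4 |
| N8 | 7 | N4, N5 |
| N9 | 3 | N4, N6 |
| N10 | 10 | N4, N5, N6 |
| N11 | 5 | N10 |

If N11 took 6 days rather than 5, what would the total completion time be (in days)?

22

Critical path before the change: N4→N5→N10→N11 = 3+3+10+5 = 21 giving 21 days.
N11 lies on that path, so at 6 days the path becomes 22 days.
The critical path is still N4→N5→N10→N11; finish is now 22 days.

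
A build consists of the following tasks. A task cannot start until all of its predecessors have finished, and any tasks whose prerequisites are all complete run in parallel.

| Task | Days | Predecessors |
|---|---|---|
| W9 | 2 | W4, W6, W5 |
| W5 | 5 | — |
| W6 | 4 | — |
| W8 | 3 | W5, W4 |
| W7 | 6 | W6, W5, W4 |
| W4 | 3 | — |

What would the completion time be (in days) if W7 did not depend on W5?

Before: longest chain W5→W7 = 5+6 = 11, finish 11.
Without W5→W7, W7's earliest start moves from 5 to 4.
New critical path: W6→W7 = 4+6 = 10 ⇒ 10 days.

10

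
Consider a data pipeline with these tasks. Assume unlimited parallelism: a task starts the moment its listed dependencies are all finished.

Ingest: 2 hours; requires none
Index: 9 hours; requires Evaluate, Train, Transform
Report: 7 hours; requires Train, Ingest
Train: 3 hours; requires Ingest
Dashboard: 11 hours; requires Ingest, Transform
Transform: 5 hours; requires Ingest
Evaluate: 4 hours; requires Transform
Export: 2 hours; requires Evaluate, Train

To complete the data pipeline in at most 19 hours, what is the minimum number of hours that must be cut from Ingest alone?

1

Current finish: 20 hours; target: 19.
Ingest is on every critical path, so each hour cut from Ingest cuts the finish by one (this holds down to a finish of 19).
Need 20 − 19 = 1 hour off Ingest → Ingest becomes 1 hour, finish becomes 19.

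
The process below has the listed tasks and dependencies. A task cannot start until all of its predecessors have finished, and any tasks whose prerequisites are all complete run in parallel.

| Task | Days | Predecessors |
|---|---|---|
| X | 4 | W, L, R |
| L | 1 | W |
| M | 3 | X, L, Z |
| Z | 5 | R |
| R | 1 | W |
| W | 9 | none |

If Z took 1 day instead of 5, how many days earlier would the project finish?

The binding path is W→R→Z→M = 9+1+5+3 = 18; finish at 18 days.
Z lies on that path, so at 1 day the path becomes 14 days.
Now W→R→X→M = 9+1+4+3 = 17 is longest, so the finish becomes 17 days.
Change in finish: 17 − 18 = -1 days.

1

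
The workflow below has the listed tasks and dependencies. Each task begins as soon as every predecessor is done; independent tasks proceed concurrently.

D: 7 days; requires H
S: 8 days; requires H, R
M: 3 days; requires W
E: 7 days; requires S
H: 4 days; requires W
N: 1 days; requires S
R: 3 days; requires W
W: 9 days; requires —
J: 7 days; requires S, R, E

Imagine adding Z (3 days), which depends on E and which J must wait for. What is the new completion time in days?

38

Originally the project takes 35 days.
With Z inserted, J now waits for max(S, R, E, Z).
New critical path: W→H→S→E→Z→J = 9+4+8+7+3+7 = 38 ⇒ 38 days.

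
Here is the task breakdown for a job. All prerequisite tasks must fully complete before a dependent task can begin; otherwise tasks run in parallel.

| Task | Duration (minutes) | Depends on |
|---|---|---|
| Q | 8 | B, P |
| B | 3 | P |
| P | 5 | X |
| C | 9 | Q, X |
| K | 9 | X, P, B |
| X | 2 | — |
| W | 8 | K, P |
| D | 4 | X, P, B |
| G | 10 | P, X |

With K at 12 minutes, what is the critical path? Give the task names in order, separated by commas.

X, P, B, K, W

Actual critical path: X→P→B→K→W = 2+5+3+9+8 = 27 ⇒ 27 minutes.
K lies on that path, so at 12 minutes the path becomes 30 minutes.
The critical path is still X→P→B→K→W; finish is now 30 minutes.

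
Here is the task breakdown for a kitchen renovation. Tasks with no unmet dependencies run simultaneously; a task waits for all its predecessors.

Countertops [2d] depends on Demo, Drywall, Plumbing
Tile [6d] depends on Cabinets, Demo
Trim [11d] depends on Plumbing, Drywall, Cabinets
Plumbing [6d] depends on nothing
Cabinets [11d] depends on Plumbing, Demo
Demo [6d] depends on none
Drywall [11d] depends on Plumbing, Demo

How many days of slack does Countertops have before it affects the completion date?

9

Demo→Drywall→Trim = 6+11+11 = 28 sets the makespan at 28 days.
Longest path through Countertops: 19 days (earliest finish 19, latest finish 28).
So Countertops can slip 28 − 19 = 9 days.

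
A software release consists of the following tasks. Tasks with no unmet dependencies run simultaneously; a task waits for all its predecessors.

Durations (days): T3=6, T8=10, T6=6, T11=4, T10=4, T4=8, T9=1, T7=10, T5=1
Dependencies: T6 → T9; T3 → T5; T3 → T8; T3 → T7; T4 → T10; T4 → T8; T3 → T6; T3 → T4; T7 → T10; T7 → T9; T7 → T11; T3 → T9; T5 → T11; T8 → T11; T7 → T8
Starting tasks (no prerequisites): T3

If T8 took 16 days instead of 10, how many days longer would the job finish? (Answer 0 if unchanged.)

The binding path is T3→T7→T8→T11 = 6+10+10+4 = 30; finish at 30 days.
T8 lies on that path, so at 16 days the path becomes 36 days.
The critical path is still T3→T7→T8→T11; finish is now 36 days.
Change in finish: 36 − 30 = +6 days.

6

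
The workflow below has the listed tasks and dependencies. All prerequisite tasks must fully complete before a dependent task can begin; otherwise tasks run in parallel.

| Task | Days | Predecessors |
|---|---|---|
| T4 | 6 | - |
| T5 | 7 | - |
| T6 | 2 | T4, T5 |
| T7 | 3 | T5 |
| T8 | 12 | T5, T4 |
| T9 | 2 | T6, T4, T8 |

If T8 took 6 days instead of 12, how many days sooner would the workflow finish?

The binding path is T5→T8→T9 = 7+12+2 = 21; finish at 21 days.
Since T8 is critical, the -6 change carries straight to that chain (now 15 days).
No other chain overtakes it, so the finish is 15 days.
Change in finish: 15 − 21 = -6 days.

6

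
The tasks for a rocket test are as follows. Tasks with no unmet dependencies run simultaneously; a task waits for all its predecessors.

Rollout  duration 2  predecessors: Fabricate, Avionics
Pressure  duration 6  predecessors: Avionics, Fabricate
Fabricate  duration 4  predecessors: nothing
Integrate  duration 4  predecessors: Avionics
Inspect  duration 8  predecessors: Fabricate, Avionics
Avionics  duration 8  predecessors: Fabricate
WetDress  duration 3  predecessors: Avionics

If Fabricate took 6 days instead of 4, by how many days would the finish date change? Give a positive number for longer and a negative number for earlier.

Baseline: Fabricate→Avionics→Inspect = 4+8+8 = 20 → 20 days.
Fabricate lies on that path, so at 6 days the path becomes 22 days.
The critical path is still Fabricate→Avionics→Inspect; finish is now 22 days.
Change in finish: 22 − 20 = +2 days.

2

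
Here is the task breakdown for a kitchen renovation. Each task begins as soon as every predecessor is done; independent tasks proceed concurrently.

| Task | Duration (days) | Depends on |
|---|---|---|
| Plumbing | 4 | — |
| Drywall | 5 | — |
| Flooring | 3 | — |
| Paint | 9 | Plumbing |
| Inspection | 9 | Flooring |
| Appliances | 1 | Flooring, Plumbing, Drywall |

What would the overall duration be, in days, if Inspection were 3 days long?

The binding path is Plumbing→Paint = 4+9 = 13; finish at 13 days.
Inspection has 1 day of float (longest path through it is 12).
The critical path is still Plumbing→Paint; finish is now 13 days.

13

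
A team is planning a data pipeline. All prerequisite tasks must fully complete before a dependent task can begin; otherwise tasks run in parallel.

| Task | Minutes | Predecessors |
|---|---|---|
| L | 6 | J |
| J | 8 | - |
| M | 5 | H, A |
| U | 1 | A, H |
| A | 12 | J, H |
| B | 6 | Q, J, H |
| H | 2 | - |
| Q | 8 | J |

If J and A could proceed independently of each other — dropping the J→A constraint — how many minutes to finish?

Original critical path: J→A→M = 8+12+5 = 25 ⇒ 25 minutes.
Without J→A, A's earliest start moves from 8 to 2.
New critical path: J→Q→B = 8+8+6 = 22 ⇒ 22 minutes.

22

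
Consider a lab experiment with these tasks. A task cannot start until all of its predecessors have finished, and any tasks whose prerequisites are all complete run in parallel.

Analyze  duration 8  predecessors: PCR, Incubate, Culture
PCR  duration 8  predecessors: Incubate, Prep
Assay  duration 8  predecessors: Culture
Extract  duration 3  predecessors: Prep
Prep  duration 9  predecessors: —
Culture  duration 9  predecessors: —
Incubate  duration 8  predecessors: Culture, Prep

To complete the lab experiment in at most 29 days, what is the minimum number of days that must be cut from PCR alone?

Current finish: 33 days; target: 29.
PCR is on every critical path, so each day cut from PCR cuts the finish by one (this holds down to a finish of 26).
Need 33 − 29 = 4 days off PCR → PCR becomes 4 days, finish becomes 29.

4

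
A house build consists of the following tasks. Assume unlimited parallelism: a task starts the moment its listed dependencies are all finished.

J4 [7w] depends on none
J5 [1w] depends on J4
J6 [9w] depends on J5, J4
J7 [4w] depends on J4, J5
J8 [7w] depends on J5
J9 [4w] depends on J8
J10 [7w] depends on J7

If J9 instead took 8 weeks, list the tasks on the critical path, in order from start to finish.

J4, J5, J8, J9

The binding path is J4→J5→J8→J9 = 7+1+7+4 = 19; finish at 19 weeks.
Since J9 is critical, the +4 change carries straight to that chain (now 23 weeks).
That remains the longest chain; total 23 weeks.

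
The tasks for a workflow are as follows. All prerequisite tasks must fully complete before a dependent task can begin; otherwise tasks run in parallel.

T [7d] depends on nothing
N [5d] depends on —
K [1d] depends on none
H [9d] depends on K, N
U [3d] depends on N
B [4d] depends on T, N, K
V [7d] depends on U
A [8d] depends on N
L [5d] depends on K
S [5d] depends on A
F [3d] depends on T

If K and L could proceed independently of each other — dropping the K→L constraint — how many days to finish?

18

Before: longest chain N→A→S = 5+8+5 = 18, finish 18.
Without K→L, L's earliest start moves from 1 to 0.
The longest chain is now N→A→S = 5+8+5 = 18, so the schedule takes 18 days.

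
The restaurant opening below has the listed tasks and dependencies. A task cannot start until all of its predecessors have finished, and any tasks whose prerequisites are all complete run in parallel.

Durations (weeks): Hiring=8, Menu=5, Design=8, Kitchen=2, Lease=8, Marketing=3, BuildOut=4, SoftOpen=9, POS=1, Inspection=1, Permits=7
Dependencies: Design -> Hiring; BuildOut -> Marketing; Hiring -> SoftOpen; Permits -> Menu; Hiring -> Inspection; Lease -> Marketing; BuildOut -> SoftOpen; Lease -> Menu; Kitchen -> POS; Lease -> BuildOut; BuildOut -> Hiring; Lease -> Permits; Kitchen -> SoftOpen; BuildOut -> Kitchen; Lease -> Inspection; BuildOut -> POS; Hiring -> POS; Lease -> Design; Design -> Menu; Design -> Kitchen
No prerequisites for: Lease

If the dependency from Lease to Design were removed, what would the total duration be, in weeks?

Before: longest chain Lease→Design→Hiring→SoftOpen = 8+8+8+9 = 33, finish 33.
Without Lease→Design, Design's earliest start moves from 8 to 0.
After: Lease→BuildOut→Hiring→SoftOpen = 8+4+8+9 = 29 → 29 weeks.

29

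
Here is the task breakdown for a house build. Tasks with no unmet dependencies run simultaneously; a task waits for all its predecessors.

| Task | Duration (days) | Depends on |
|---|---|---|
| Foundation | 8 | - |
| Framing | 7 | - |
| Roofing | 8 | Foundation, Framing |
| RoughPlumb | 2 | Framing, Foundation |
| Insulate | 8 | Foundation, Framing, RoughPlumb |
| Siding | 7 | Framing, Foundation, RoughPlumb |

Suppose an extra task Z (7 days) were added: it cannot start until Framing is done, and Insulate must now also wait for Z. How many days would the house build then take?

Originally the house build takes 18 days.
With Z inserted, Insulate now waits for max(Foundation, Framing, RoughPlumb, Z).
New critical path: Framing→Z→Insulate = 7+7+8 = 22 ⇒ 22 days.

22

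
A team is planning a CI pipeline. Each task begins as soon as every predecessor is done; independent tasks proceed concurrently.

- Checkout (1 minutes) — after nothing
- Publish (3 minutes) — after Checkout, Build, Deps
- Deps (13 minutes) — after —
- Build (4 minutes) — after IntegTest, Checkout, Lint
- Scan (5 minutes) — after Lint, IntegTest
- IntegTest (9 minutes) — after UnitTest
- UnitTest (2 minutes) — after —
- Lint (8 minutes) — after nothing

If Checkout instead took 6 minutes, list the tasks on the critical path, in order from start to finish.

UnitTest, IntegTest, Build, Publish

As given, the longest chain is UnitTest→IntegTest→Build→Publish = 2+9+4+3 = 18, so the finish is 18 minutes.
Checkout is off the critical path — its longest chain is 8 minutes, giving 10 of slack.
The critical path is still UnitTest→IntegTest→Build→Publish; finish is now 18 minutes.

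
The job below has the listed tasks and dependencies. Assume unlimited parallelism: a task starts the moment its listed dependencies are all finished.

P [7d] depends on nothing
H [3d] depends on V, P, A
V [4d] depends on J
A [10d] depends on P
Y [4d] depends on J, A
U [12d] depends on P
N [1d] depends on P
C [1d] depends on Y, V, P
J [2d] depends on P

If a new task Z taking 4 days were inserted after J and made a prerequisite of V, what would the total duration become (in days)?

22

Originally the job takes 22 days.
With Z inserted, V now waits for max(J, Z).
New critical path: P→A→Y→C = 7+10+4+1 = 22 ⇒ 22 days.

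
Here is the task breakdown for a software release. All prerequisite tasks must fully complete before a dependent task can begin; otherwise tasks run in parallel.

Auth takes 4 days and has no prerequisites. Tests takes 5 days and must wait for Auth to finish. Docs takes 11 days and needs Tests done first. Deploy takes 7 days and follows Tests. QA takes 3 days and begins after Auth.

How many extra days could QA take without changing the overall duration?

13

Critical path: Auth→Tests→Docs = 4+5+11 = 20, so the finish is 20 days.
QA finishes as early as 7 and must finish by 20.
Float = 20 − 7 = 13.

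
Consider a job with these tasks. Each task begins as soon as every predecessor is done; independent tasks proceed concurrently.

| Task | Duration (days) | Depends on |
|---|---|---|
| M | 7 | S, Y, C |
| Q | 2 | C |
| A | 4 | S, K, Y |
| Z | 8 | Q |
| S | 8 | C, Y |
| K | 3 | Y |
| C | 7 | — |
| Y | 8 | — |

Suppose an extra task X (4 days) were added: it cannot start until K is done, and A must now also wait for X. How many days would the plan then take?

23

Originally the plan takes 23 days.
With X inserted, A now waits for max(S, K, Y, X).
New critical path: Y→S→M = 8+8+7 = 23 ⇒ 23 days.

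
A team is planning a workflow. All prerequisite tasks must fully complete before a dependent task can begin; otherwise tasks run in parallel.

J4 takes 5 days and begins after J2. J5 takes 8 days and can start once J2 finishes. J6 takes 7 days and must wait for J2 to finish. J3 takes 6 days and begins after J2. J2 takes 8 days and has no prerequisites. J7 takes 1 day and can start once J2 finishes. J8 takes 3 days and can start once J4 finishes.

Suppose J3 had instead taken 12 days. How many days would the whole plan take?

Baseline: J2→J4→J8 = 8+5+3 = 16 → 16 days.
J3 has 2 days of float (longest path through it is 14).
Now J2→J3 = 8+12 = 20 is longest, so the finish becomes 20 days.

20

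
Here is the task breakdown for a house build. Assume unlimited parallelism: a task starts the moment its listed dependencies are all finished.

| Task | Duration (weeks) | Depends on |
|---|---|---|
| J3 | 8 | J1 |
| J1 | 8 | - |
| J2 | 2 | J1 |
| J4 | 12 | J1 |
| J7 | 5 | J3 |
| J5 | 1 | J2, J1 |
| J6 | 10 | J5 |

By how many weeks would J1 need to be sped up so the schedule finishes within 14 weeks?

7

Current finish: 21 weeks; target: 14.
J1 is on every critical path, so each week cut from J1 cuts the finish by one (this holds down to a finish of 14).
Need 21 − 14 = 7 weeks off J1 → J1 becomes 1 week, finish becomes 14.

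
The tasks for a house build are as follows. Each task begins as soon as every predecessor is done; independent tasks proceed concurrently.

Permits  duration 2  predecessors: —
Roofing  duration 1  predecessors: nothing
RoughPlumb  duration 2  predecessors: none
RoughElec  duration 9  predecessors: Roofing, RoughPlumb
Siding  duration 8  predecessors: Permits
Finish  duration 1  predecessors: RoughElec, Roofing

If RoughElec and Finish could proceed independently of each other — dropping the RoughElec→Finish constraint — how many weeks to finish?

Original critical path: RoughPlumb→RoughElec→Finish = 2+9+1 = 12 ⇒ 12 weeks.
Without RoughElec→Finish, Finish's earliest start moves from 11 to 1.
The longest chain is now RoughPlumb→RoughElec = 2+9 = 11, so the house build takes 11 weeks.

11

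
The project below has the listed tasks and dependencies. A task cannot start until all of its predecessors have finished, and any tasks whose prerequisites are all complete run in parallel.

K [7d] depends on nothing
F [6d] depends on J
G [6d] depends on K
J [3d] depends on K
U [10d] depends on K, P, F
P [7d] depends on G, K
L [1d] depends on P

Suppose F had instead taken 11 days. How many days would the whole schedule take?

31

Critical path before the change: K→G→P→U = 7+6+7+10 = 30 giving 30 days.
The longest path through F is only 26 days, so F has float 4.
Now K→J→F→U = 7+3+11+10 = 31 is longest, so the finish becomes 31 days.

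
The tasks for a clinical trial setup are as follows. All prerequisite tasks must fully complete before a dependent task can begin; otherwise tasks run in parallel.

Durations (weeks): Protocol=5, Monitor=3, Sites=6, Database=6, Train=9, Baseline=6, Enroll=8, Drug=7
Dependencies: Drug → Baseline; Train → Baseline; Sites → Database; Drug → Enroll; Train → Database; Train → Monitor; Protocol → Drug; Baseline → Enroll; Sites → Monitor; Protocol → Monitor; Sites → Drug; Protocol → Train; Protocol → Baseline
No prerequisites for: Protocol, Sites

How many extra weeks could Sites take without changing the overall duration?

1

The longest chain is Protocol→Train→Baseline→Enroll = 5+9+6+8 = 28; overall finish 28 weeks.
Longest path through Sites: 27 weeks (earliest finish 6, latest finish 7).
Slack of Sites = 1 − 0 = 1 week.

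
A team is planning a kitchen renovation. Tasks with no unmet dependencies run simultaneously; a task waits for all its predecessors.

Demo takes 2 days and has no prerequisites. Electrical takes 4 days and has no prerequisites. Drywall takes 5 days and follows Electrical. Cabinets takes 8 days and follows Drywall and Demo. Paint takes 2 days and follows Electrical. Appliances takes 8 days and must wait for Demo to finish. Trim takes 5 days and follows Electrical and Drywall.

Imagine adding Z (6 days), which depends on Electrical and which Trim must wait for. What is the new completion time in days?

17

Originally the schedule takes 17 days.
With Z inserted, Trim now waits for max(Electrical, Drywall, Z).
New critical path: Electrical→Drywall→Cabinets = 4+5+8 = 17 ⇒ 17 days.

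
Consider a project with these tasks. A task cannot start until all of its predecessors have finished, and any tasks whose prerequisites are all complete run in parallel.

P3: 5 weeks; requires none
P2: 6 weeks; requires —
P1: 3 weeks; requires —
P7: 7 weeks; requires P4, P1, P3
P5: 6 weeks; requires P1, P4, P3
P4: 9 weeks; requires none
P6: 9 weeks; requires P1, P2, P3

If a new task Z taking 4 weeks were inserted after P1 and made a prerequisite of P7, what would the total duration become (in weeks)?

16

Originally the plan takes 16 weeks.
With Z inserted, P7 now waits for max(P4, P1, P3, Z).
New critical path: P4→P7 = 9+7 = 16 ⇒ 16 weeks.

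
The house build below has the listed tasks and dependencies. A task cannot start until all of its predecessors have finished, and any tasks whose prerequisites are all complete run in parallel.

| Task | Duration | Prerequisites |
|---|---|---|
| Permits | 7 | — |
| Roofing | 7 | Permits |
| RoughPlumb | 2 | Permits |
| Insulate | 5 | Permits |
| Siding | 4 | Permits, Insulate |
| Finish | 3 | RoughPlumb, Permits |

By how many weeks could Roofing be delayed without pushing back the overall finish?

Critical path: Permits→Insulate→Siding = 7+5+4 = 16, so the finish is 16 weeks.
Roofing finishes as early as 14 and must finish by 16.
Slack of Roofing = 9 − 7 = 2 weeks.

2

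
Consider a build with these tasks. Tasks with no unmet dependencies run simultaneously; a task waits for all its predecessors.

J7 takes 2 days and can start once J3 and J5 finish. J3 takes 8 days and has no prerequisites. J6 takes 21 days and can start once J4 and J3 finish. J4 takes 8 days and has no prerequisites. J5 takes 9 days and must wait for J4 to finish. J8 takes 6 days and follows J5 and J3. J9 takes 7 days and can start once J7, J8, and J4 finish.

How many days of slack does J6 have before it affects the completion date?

1

The longest chain is J4→J5→J8→J9 = 8+9+6+7 = 30; overall finish 30 days.
The longest chain containing J6 totals 29 days.
So J6 can slip 30 − 29 = 1 day.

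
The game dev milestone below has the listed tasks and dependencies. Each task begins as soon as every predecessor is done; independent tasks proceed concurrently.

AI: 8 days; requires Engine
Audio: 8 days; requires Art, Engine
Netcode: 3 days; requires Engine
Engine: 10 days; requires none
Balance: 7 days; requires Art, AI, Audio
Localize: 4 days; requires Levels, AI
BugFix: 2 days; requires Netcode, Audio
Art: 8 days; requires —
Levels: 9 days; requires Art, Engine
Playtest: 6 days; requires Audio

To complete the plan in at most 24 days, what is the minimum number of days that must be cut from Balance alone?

1

Current finish: 25 days; target: 24.
Balance is on every critical path, so each day cut from Balance cuts the finish by one (this holds down to a finish of 24).
Need 25 − 24 = 1 day off Balance → Balance becomes 6 days, finish becomes 24.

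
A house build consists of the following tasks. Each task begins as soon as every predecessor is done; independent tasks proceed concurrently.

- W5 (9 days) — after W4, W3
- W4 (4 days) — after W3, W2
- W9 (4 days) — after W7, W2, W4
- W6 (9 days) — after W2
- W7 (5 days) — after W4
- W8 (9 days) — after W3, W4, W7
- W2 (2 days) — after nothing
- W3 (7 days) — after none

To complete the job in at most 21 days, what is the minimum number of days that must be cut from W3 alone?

4

Current finish: 25 days; target: 21.
W3 is on every critical path, so each day cut from W3 cuts the finish by one (this holds down to a finish of 20).
Need 25 − 21 = 4 days off W3 → W3 becomes 3 days, finish becomes 21.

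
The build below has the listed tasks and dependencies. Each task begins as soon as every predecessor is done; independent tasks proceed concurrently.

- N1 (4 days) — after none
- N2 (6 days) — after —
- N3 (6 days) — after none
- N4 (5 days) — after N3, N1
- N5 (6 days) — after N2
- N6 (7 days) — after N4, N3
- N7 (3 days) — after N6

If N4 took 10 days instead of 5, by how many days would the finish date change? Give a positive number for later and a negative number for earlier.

5

The binding path is N3→N4→N6→N7 = 6+5+7+3 = 21; finish at 21 days.
N4 is on the critical path; changing it to 10 makes that path 26 days.
No other chain overtakes it, so the finish is 26 days.
Change in finish: 26 − 21 = +5 days.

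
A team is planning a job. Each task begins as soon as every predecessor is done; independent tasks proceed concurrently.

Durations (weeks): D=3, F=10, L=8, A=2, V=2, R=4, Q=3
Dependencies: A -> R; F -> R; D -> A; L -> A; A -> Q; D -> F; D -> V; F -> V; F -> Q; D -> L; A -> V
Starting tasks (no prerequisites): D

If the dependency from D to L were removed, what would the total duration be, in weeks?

17

Before: longest chain D→F→R = 3+10+4 = 17, finish 17.
Without D→L, L's earliest start moves from 3 to 0.
New critical path: D→F→R = 3+10+4 = 17 ⇒ 17 weeks.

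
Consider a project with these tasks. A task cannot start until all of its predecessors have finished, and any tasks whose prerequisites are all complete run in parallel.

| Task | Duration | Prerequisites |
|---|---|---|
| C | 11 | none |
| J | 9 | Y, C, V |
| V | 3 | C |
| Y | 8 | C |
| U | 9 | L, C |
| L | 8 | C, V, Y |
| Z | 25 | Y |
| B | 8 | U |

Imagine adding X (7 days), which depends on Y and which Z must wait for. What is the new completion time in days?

51

Originally the schedule takes 44 days.
With X inserted, Z now waits for max(Y, X).
New critical path: C→Y→X→Z = 11+8+7+25 = 51 ⇒ 51 days.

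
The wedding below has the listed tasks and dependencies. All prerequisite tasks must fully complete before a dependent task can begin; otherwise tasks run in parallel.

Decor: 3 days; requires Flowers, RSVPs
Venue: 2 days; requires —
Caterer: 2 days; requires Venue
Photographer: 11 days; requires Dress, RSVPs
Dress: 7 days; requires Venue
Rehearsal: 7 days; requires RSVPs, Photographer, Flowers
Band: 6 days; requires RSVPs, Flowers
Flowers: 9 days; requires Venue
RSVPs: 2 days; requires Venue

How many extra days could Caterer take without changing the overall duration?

23

The longest chain is Venue→Dress→Photographer→Rehearsal = 2+7+11+7 = 27; overall finish 27 days.
Longest path through Caterer: 4 days (earliest finish 4, latest finish 27).
Float = 27 − 4 = 23.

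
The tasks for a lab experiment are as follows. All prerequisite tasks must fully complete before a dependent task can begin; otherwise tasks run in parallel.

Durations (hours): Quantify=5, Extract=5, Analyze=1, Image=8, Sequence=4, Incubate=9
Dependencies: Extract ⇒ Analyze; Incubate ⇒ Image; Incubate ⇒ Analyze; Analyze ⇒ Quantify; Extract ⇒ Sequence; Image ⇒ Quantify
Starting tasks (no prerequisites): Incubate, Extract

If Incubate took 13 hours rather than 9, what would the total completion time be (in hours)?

26

Baseline: Incubate→Image→Quantify = 9+8+5 = 22 → 22 hours.
Incubate lies on that path, so at 13 hours the path becomes 26 hours.
The critical path is still Incubate→Image→Quantify; finish is now 26 hours.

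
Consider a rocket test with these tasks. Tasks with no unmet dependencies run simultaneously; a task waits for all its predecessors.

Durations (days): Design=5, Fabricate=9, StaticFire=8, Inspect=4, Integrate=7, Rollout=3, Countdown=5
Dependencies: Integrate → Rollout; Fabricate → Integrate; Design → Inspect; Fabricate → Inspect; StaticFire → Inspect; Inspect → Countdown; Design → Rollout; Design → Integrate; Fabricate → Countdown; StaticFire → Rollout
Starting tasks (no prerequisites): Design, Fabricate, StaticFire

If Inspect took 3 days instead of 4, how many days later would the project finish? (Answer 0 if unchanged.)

0

As given, the longest chain is Fabricate→Integrate→Rollout = 9+7+3 = 19, so the finish is 19 days.
Inspect has 1 day of float (longest path through it is 18).
That remains the longest chain; total 19 days.
Change in finish: 19 − 19 = +0 days.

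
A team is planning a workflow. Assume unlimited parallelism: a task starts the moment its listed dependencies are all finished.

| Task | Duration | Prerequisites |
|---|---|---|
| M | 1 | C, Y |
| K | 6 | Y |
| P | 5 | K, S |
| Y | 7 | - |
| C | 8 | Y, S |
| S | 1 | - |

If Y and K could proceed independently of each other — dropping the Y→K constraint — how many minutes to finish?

16

Before: longest chain Y→K→P = 7+6+5 = 18, finish 18.
Without Y→K, K's earliest start moves from 7 to 0.
After: Y→C→M = 7+8+1 = 16 → 16 minutes.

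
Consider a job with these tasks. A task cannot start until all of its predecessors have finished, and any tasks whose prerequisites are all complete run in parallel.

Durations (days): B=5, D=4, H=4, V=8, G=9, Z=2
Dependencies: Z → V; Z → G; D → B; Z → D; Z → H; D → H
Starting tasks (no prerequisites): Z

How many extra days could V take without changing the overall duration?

1

The longest chain is Z→D→B = 2+4+5 = 11; overall finish 11 days.
The longest chain containing V totals 10 days.
Slack of V = 3 − 2 = 1 day.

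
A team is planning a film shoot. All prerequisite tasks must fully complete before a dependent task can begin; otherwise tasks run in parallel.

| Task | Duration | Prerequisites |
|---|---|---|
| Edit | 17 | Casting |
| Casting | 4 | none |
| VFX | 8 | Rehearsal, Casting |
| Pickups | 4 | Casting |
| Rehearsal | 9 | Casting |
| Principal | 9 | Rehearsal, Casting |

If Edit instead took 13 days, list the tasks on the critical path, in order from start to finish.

As given, the longest chain is Casting→Rehearsal→Principal = 4+9+9 = 22, so the finish is 22 days.
Edit has 1 day of float (longest path through it is 21).
No other chain overtakes it, so the finish is 22 days.

Casting, Rehearsal, Principal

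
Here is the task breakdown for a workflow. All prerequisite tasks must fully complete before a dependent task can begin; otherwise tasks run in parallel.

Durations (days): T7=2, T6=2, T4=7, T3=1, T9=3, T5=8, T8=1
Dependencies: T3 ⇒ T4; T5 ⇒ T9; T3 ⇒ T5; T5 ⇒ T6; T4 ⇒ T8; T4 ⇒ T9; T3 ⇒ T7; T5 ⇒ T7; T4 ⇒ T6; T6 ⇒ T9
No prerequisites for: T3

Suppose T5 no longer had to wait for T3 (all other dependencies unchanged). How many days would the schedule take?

13

Before: longest chain T3→T5→T6→T9 = 1+8+2+3 = 14, finish 14.
Without T3→T5, T5's earliest start moves from 1 to 0.
After: T3→T4→T6→T9 = 1+7+2+3 = 13 → 13 days.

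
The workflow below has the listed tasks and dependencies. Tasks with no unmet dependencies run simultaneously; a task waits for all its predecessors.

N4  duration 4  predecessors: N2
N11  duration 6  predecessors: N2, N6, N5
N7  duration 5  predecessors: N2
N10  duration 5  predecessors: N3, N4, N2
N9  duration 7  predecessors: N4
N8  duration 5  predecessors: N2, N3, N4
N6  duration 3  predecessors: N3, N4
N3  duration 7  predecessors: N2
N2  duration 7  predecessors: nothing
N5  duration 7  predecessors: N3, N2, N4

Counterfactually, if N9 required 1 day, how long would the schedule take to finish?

27

Baseline: N2→N3→N5→N11 = 7+7+7+6 = 27 → 27 days.
N9 has 9 days of float (longest path through it is 18).
The critical path is still N2→N3→N5→N11; finish is now 27 days.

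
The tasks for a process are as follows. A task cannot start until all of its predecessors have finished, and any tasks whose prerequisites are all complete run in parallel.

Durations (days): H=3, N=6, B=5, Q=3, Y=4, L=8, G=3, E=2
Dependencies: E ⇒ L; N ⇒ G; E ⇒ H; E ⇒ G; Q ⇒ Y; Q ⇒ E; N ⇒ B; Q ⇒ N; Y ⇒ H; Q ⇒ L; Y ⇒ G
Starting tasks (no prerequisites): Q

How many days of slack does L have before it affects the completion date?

Critical path: Q→N→B = 3+6+5 = 14, so the finish is 14 days.
The longest chain containing L totals 13 days.
So L can slip 14 − 13 = 1 day.

1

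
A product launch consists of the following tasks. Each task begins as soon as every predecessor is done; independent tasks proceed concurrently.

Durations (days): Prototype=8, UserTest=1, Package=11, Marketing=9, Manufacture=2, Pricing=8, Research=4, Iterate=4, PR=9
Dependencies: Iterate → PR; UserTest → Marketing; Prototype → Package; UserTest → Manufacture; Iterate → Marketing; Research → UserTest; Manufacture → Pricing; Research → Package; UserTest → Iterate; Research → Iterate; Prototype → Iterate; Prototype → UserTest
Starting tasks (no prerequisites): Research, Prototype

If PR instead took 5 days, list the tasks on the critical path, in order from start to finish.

Actual critical path: Prototype→UserTest→Iterate→PR = 8+1+4+9 = 22 ⇒ 22 days.
PR lies on that path, so at 5 days the path becomes 18 days.
The binding chain switches to Prototype→UserTest→Iterate→Marketing = 8+1+4+9 = 22; finish 22 days.

Prototype, UserTest, Iterate, Marketing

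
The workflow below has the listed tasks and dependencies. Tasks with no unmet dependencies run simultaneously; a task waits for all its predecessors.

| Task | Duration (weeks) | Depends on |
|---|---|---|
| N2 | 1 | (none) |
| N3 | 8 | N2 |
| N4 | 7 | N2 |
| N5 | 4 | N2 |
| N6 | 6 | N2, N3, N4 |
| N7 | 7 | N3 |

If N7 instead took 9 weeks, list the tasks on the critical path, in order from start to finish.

N2, N3, N7

Baseline: N2→N3→N7 = 1+8+7 = 16 → 16 weeks.
Since N7 is critical, the +2 change carries straight to that chain (now 18 weeks).
That remains the longest chain; total 18 weeks.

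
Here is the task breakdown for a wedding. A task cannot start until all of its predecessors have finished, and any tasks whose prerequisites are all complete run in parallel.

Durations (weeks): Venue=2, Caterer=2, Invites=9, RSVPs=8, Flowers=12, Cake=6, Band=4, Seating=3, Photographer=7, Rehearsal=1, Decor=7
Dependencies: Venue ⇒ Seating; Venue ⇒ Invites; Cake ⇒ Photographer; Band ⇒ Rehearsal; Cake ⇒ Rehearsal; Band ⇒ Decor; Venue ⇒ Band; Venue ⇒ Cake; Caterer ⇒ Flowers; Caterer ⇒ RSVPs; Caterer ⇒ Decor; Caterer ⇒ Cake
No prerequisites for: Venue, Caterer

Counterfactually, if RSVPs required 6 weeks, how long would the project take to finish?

The binding path is Venue→Cake→Photographer = 2+6+7 = 15; finish at 15 weeks.
The longest path through RSVPs is only 10 weeks, so RSVPs has float 5.
The critical path is still Venue→Cake→Photographer; finish is now 15 weeks.

15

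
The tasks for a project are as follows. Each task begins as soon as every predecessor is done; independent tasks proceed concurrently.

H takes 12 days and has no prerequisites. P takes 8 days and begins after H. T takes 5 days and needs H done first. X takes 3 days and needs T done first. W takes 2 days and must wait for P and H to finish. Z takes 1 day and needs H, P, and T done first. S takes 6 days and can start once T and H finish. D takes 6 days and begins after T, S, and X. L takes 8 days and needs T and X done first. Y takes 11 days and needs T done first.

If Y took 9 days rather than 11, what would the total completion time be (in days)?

29

Critical path before the change: H→T→S→D = 12+5+6+6 = 29 giving 29 days.
Y is off the critical path — its longest chain is 28 days, giving 1 of slack.
The critical path is still H→T→S→D; finish is now 29 days.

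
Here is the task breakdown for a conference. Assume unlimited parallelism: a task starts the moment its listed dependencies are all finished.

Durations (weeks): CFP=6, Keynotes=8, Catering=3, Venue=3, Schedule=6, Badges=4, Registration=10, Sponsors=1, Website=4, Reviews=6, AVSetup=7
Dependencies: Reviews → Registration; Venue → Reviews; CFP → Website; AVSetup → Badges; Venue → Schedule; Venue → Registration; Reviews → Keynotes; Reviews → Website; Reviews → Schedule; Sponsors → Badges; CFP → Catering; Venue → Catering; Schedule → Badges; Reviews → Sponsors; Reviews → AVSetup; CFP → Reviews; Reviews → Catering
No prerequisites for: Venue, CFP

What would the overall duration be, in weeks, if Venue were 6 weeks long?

23

Baseline: CFP→Reviews→AVSetup→Badges = 6+6+7+4 = 23 → 23 weeks.
The longest path through Venue is only 20 weeks, so Venue has float 3.
New critical path: Venue→Reviews→AVSetup→Badges = 6+6+7+4 = 23 ⇒ 23 weeks.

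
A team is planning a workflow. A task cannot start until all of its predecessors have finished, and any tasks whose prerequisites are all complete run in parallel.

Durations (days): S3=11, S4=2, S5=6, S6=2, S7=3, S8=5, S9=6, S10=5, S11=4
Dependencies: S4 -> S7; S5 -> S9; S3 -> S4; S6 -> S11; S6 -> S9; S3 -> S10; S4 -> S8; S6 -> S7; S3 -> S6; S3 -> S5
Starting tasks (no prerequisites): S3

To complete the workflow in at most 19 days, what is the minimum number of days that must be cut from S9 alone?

4

Current finish: 23 days; target: 19.
S9 is on every critical path, so each day cut from S9 cuts the finish by one (this holds down to a finish of 18).
Need 23 − 19 = 4 days off S9 → S9 becomes 2 days, finish becomes 19.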